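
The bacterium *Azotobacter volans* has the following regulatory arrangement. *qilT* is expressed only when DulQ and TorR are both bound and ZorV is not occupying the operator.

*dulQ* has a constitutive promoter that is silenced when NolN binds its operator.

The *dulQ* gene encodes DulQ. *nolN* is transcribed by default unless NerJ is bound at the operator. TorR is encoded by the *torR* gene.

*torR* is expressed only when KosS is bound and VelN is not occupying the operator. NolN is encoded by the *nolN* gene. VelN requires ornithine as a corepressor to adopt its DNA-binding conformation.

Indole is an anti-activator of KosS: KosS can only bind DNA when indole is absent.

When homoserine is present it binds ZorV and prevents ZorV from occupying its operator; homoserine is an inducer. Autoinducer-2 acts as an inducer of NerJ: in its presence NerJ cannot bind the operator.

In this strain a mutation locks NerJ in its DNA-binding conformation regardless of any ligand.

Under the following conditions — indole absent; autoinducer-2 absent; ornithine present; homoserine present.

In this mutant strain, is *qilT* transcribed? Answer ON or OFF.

OFF

NerJ is constitutively active in this strain.
With repressor NerJ bound, *nolN* is not transcribed.
So NolN is not produced.
With no repressor bound, *dulQ* is transcribed.
So DulQ is produced and active.
Homoserine is present, so ZorV is inactive.
Ornithine is present, so VelN is active.
Indole is absent, so KosS is active.
With repressor VelN bound, *torR* is not transcribed.
So TorR is not produced.
Required activator TorR is absent, so *qilT* is not transcribed.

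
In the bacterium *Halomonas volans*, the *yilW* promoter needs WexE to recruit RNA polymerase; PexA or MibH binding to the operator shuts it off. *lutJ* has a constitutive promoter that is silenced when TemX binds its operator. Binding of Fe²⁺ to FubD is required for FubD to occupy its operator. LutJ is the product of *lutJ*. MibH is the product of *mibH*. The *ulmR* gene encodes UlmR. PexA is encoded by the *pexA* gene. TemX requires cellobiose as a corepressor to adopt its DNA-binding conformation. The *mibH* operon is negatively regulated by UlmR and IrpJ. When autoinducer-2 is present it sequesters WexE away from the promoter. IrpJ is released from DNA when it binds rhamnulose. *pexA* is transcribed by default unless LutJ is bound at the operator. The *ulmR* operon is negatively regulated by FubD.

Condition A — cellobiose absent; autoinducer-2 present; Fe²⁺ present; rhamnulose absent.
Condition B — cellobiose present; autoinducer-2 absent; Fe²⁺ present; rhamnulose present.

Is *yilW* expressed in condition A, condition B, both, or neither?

neither

Condition A:
Cellobiose is absent, so TemX is inactive.
With no repressor bound, *lutJ* is transcribed.
So LutJ is produced and active.
With repressor LutJ bound, *pexA* is not transcribed.
So PexA is not produced.
Autoinducer-2 is present, so WexE is inactive.
Fe²⁺ is present, so FubD is active.
With repressor FubD bound, *ulmR* is not transcribed.
So UlmR is not produced.
Rhamnulose is absent, so IrpJ is active.
With repressor IrpJ bound, *mibH* is not transcribed.
So MibH is not produced.
Required activator WexE is absent, so *yilW* is not transcribed.
→ *yilW* is OFF in A.
Condition B:
Cellobiose is present, so TemX is active.
With repressor TemX bound, *lutJ* is not transcribed.
So LutJ is not produced.
With no repressor bound, *pexA* is transcribed.
So PexA is produced and active.
Autoinducer-2 is absent, so WexE is active.
Fe²⁺ is present, so FubD is active.
With repressor FubD bound, *ulmR* is not transcribed.
So UlmR is not produced.
Rhamnulose is present, so IrpJ is inactive.
With no repressor bound, *mibH* is transcribed.
So MibH is produced and active.
With repressor PexA bound, *yilW* is not transcribed.
→ *yilW* is OFF in B.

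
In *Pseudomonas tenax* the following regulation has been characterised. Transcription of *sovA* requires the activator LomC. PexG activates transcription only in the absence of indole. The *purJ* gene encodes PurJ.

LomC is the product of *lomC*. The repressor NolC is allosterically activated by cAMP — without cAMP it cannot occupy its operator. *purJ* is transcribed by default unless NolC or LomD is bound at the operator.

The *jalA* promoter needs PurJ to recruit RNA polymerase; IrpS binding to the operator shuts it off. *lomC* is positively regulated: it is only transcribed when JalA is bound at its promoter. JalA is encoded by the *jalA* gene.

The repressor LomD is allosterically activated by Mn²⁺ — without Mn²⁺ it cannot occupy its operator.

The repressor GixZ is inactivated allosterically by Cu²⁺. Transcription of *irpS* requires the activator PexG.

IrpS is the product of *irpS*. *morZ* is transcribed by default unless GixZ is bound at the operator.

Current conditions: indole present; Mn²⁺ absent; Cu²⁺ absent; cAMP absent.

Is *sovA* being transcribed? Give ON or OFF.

cAMP is absent, so NolC is inactive.
Mn²⁺ is absent, so LomD is inactive.
With no repressor bound, *purJ* is transcribed.
So PurJ is produced and active.
Indole is present, so PexG is inactive.
Required activator PexG is absent, so *irpS* is not transcribed.
So IrpS is not produced.
No repressor is bound and PurJ is active, so *jalA* is transcribed.
So JalA is produced and active.
No repressor is bound and JalA is active, so *lomC* is transcribed.
So LomC is produced and active.
No repressor is bound and LomC is active, so *sovA* is transcribed.

ON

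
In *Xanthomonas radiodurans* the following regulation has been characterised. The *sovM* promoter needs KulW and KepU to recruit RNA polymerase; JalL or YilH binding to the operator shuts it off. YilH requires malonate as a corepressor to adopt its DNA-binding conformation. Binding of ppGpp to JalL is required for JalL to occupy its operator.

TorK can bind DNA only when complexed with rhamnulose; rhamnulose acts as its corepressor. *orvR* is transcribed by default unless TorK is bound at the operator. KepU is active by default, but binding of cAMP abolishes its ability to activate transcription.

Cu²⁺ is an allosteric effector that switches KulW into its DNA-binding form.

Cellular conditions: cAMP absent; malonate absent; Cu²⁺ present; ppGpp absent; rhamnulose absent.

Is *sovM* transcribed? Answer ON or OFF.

ON

ppGpp is absent, so JalL is inactive.
Cu²⁺ is present, so KulW is active.
Malonate is absent, so YilH is inactive.
cAMP is absent, so KepU is active.
No repressor is bound and KulW and KepU are active, so *sovM* is transcribed.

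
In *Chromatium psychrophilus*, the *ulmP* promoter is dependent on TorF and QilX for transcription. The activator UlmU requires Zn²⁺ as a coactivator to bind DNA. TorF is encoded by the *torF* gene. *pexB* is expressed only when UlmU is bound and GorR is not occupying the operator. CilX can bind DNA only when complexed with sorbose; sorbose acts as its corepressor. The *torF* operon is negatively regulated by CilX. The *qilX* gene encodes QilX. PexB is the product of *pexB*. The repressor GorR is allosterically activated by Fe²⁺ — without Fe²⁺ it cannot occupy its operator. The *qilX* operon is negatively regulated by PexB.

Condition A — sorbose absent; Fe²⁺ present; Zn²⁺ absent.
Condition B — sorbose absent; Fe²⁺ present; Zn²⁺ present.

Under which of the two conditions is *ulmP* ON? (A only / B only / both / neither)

both

Condition A:
Sorbose is absent, so CilX is inactive.
With no repressor bound, *torF* is transcribed.
So TorF is produced and active.
Fe²⁺ is present, so GorR is active.
Zn²⁺ is absent, so UlmU is inactive.
With repressor GorR bound, *pexB* is not transcribed.
So PexB is not produced.
With no repressor bound, *qilX* is transcribed.
So QilX is produced and active.
No repressor is bound and TorF and QilX are active, so *ulmP* is transcribed.
→ *ulmP* is ON in A.
Condition B:
Sorbose is absent, so CilX is inactive.
With no repressor bound, *torF* is transcribed.
So TorF is produced and active.
Fe²⁺ is present, so GorR is active.
Zn²⁺ is present, so UlmU is active.
With repressor GorR bound, *pexB* is not transcribed.
So PexB is not produced.
With no repressor bound, *qilX* is transcribed.
So QilX is produced and active.
No repressor is bound and TorF and QilX are active, so *ulmP* is transcribed.
→ *ulmP* is ON in B.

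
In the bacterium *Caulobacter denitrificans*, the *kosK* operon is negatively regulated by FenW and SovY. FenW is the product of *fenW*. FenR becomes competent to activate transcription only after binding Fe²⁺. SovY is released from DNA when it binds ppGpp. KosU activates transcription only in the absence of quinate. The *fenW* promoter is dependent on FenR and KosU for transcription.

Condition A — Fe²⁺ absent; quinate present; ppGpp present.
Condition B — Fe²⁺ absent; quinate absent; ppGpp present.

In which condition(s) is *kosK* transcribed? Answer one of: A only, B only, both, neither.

both

Condition A:
Fe²⁺ is absent, so FenR is inactive.
Quinate is present, so KosU is inactive.
Required activator FenR is absent, so *fenW* is not transcribed.
So FenW is not produced.
ppGpp is present, so SovY is inactive.
With no repressor bound, *kosK* is transcribed.
→ *kosK* is ON in A.
Condition B:
Fe²⁺ is absent, so FenR is inactive.
Quinate is absent, so KosU is active.
Required activator FenR is absent, so *fenW* is not transcribed.
So FenW is not produced.
ppGpp is present, so SovY is inactive.
With no repressor bound, *kosK* is transcribed.
→ *kosK* is ON in B.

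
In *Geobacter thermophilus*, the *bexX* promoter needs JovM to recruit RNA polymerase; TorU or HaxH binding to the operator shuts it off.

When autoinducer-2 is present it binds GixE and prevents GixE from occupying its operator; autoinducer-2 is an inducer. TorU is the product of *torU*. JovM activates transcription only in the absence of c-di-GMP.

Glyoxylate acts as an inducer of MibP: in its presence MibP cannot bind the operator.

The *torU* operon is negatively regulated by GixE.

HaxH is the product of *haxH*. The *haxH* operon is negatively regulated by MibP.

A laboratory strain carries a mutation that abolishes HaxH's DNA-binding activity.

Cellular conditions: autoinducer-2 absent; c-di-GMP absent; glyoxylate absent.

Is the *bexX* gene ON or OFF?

ON

Autoinducer-2 is absent, so GixE is active.
With repressor GixE bound, *torU* is not transcribed.
So TorU is not produced.
HaxH is non-functional in this strain, so it has no effect.
c-di-GMP is absent, so JovM is active.
No repressor is bound and JovM is active, so *bexX* is transcribed.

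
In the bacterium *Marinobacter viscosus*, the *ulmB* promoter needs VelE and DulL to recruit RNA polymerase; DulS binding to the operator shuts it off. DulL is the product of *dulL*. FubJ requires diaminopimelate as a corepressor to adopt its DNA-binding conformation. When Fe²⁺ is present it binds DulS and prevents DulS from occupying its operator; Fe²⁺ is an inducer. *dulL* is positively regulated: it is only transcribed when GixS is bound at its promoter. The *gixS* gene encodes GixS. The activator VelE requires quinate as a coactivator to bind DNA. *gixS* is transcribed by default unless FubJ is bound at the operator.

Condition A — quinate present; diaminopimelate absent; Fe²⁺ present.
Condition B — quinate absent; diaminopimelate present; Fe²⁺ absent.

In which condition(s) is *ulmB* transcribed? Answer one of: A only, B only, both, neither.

Condition A:
Quinate is present, so VelE is active.
Diaminopimelate is absent, so FubJ is inactive.
With no repressor bound, *gixS* is transcribed.
So GixS is produced and active.
No repressor is bound and GixS is active, so *dulL* is transcribed.
So DulL is produced and active.
Fe²⁺ is present, so DulS is inactive.
No repressor is bound and VelE and DulL are active, so *ulmB* is transcribed.
→ *ulmB* is ON in A.
Condition B:
Quinate is absent, so VelE is inactive.
Diaminopimelate is present, so FubJ is active.
With repressor FubJ bound, *gixS* is not transcribed.
So GixS is not produced.
Required activator GixS is absent, so *dulL* is not transcribed.
So DulL is not produced.
Fe²⁺ is absent, so DulS is active.
With repressor DulS bound, *ulmB* is not transcribed.
→ *ulmB* is OFF in B.

A only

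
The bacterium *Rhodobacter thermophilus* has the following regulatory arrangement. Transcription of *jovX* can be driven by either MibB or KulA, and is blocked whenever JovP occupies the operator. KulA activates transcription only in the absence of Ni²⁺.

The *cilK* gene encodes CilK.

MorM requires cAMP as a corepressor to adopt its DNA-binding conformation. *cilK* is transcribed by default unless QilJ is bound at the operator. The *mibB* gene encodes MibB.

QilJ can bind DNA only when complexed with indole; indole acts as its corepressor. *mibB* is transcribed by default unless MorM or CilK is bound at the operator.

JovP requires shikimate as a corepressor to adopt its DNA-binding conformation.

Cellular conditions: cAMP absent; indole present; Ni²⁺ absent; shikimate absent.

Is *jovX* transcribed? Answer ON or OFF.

ON

cAMP is absent, so MorM is inactive.
Indole is present, so QilJ is active.
With repressor QilJ bound, *cilK* is not transcribed.
So CilK is not produced.
With no repressor bound, *mibB* is transcribed.
So MibB is produced and active.
Ni²⁺ is absent, so KulA is active.
Shikimate is absent, so JovP is inactive.
Activator MibB is present, so *jovX* is transcribed.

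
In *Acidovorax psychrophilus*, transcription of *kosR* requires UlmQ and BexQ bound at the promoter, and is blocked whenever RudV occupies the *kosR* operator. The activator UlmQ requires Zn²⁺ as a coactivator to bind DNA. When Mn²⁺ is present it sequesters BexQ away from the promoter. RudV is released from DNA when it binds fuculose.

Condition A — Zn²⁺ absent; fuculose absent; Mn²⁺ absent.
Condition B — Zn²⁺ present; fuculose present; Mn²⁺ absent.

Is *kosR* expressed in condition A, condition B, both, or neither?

B only

Condition A:
Zn²⁺ is absent, so UlmQ is inactive.
Fuculose is absent, so RudV is active.
Mn²⁺ is absent, so BexQ is active.
With repressor RudV bound, *kosR* is not transcribed.
→ *kosR* is OFF in A.
Condition B:
Zn²⁺ is present, so UlmQ is active.
Fuculose is present, so RudV is inactive.
Mn²⁺ is absent, so BexQ is active.
No repressor is bound and UlmQ and BexQ are active, so *kosR* is transcribed.
→ *kosR* is ON in B.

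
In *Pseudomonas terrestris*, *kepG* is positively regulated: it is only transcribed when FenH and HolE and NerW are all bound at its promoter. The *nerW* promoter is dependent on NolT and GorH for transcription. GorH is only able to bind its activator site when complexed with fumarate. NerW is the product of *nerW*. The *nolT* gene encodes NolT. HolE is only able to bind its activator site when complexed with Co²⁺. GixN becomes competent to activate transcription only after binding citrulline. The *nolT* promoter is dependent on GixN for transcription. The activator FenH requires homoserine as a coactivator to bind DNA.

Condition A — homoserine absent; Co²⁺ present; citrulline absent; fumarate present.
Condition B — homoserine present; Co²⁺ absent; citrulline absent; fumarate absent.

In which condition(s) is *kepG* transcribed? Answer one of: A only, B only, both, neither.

neither

Condition A:
Homoserine is absent, so FenH is inactive.
Co²⁺ is present, so HolE is active.
Citrulline is absent, so GixN is inactive.
Required activator GixN is absent, so *nolT* is not transcribed.
So NolT is not produced.
Fumarate is present, so GorH is active.
Required activator NolT is absent, so *nerW* is not transcribed.
So NerW is not produced.
Required activator FenH is absent, so *kepG* is not transcribed.
→ *kepG* is OFF in A.
Condition B:
Homoserine is present, so FenH is active.
Co²⁺ is absent, so HolE is inactive.
Citrulline is absent, so GixN is inactive.
Required activator GixN is absent, so *nolT* is not transcribed.
So NolT is not produced.
Fumarate is absent, so GorH is inactive.
Required activator NolT is absent, so *nerW* is not transcribed.
So NerW is not produced.
Required activator HolE is absent, so *kepG* is not transcribed.
→ *kepG* is OFF in B.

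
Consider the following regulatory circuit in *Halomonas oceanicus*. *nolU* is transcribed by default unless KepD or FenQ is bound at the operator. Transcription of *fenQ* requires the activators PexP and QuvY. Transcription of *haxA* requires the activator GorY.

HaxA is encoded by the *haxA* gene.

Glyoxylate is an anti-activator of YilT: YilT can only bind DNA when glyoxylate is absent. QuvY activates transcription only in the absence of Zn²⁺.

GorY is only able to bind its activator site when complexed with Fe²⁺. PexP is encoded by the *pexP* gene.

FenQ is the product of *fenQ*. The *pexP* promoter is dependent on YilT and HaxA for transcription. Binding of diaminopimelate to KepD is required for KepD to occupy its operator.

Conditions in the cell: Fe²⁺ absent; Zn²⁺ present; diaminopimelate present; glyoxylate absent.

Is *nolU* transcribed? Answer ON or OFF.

Diaminopimelate is present, so KepD is active.
Glyoxylate is absent, so YilT is active.
Fe²⁺ is absent, so GorY is inactive.
Required activator GorY is absent, so *haxA* is not transcribed.
So HaxA is not produced.
Required activator HaxA is absent, so *pexP* is not transcribed.
So PexP is not produced.
Zn²⁺ is present, so QuvY is inactive.
Required activator PexP is absent, so *fenQ* is not transcribed.
So FenQ is not produced.
With repressor KepD bound, *nolU* is not transcribed.

OFF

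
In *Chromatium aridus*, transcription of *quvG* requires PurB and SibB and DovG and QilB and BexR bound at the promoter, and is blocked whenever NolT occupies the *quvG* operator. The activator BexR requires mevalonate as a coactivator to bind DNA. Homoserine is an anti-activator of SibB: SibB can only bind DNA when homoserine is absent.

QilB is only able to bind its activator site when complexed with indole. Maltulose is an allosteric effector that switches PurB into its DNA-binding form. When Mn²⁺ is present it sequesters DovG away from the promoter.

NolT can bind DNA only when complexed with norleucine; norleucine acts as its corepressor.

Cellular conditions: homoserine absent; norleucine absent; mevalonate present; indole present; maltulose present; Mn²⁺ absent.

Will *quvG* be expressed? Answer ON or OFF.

Norleucine is absent, so NolT is inactive.
Maltulose is present, so PurB is active.
Homoserine is absent, so SibB is active.
Mn²⁺ is absent, so DovG is active.
Indole is present, so QilB is active.
Mevalonate is present, so BexR is active.
No repressor is bound and PurB and SibB and DovG and QilB and BexR are active, so *quvG* is transcribed.

ON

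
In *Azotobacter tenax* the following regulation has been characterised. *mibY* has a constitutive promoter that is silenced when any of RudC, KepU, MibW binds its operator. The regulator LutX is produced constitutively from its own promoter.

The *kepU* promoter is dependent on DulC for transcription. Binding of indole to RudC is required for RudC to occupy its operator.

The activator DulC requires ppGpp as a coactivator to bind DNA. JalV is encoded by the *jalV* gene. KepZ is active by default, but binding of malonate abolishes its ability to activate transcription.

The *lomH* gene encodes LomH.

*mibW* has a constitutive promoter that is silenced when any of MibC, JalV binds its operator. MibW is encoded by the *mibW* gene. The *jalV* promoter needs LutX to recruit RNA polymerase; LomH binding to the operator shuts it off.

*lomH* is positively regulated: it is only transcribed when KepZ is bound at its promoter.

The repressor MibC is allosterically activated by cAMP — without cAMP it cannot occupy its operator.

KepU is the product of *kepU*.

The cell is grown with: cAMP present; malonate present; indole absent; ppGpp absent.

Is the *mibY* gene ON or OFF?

ON

Indole is absent, so RudC is inactive.
ppGpp is absent, so DulC is inactive.
Required activator DulC is absent, so *kepU* is not transcribed.
So KepU is not produced.
cAMP is present, so MibC is active.
Malonate is present, so KepZ is inactive.
Required activator KepZ is absent, so *lomH* is not transcribed.
So LomH is not produced.
LutX is produced constitutively and is active.
No repressor is bound and LutX is active, so *jalV* is transcribed.
So JalV is produced and active.
With repressor MibC bound, *mibW* is not transcribed.
So MibW is not produced.
With no repressor bound, *mibY* is transcribed.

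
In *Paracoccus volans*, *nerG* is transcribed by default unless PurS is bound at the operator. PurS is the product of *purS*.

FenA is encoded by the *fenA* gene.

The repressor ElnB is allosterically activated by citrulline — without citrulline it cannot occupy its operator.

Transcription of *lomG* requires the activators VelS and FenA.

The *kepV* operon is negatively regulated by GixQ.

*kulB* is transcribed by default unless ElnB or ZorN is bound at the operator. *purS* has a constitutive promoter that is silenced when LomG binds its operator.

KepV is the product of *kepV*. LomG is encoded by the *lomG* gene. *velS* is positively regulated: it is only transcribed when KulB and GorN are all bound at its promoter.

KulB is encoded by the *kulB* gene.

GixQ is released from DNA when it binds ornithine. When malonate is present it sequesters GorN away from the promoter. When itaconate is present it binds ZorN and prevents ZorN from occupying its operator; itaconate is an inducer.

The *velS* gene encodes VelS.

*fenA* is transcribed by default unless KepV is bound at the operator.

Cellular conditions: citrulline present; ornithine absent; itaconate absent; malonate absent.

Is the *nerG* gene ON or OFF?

OFF

Citrulline is present, so ElnB is active.
Itaconate is absent, so ZorN is active.
With repressor ElnB bound, *kulB* is not transcribed.
So KulB is not produced.
Malonate is absent, so GorN is active.
Required activator KulB is absent, so *velS* is not transcribed.
So VelS is not produced.
Ornithine is absent, so GixQ is active.
With repressor GixQ bound, *kepV* is not transcribed.
So KepV is not produced.
With no repressor bound, *fenA* is transcribed.
So FenA is produced and active.
Required activator VelS is absent, so *lomG* is not transcribed.
So LomG is not produced.
With no repressor bound, *purS* is transcribed.
So PurS is produced and active.
With repressor PurS bound, *nerG* is not transcribed.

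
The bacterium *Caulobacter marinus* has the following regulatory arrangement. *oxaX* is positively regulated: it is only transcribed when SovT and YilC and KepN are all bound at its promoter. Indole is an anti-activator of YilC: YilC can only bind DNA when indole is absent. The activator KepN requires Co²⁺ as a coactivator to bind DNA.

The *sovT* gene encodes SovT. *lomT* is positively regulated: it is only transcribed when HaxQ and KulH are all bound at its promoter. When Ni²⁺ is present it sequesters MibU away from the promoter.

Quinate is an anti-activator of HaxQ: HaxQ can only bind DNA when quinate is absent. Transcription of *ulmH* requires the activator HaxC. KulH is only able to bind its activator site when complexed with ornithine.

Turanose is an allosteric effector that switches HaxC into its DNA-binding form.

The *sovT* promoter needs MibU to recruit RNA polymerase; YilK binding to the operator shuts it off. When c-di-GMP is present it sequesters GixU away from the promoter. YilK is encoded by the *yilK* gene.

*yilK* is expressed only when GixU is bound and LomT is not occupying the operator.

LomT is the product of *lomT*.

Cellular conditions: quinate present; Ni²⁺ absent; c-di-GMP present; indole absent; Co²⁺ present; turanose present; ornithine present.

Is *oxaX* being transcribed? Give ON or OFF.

Ni²⁺ is absent, so MibU is active.
Quinate is present, so HaxQ is inactive.
Ornithine is present, so KulH is active.
Required activator HaxQ is absent, so *lomT* is not transcribed.
So LomT is not produced.
c-di-GMP is present, so GixU is inactive.
Required activator GixU is absent, so *yilK* is not transcribed.
So YilK is not produced.
No repressor is bound and MibU is active, so *sovT* is transcribed.
So SovT is produced and active.
Indole is absent, so YilC is active.
Co²⁺ is present, so KepN is active.
No repressor is bound and SovT and YilC and KepN are active, so *oxaX* is transcribed.

ON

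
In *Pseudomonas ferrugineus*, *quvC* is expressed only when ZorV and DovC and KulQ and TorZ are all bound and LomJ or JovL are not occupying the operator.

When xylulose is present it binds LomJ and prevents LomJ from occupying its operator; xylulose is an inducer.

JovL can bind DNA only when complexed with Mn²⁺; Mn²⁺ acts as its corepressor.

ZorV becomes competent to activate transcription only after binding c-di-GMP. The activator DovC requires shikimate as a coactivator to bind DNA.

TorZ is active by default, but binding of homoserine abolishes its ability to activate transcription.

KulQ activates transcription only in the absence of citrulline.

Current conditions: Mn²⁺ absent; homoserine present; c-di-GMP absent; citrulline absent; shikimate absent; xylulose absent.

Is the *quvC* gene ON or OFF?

Xylulose is absent, so LomJ is active.
c-di-GMP is absent, so ZorV is inactive.
Shikimate is absent, so DovC is inactive.
Citrulline is absent, so KulQ is active.
Mn²⁺ is absent, so JovL is inactive.
Homoserine is present, so TorZ is inactive.
With repressor LomJ bound, *quvC* is not transcribed.

OFF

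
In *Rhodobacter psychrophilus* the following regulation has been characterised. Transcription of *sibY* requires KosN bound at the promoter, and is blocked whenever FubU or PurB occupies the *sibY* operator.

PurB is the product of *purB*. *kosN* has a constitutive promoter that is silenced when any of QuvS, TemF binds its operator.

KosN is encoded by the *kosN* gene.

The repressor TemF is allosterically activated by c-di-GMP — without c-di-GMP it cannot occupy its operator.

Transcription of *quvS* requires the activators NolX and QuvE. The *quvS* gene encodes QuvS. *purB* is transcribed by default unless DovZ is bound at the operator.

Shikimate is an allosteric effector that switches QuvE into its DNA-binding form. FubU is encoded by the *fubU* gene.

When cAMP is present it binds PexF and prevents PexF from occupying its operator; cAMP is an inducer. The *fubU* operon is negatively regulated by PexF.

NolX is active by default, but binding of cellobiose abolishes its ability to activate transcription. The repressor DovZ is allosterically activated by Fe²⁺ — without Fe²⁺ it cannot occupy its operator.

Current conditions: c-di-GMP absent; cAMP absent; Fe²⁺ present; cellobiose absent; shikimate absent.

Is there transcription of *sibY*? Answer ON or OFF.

ON

Cellobiose is absent, so NolX is active.
Shikimate is absent, so QuvE is inactive.
Required activator QuvE is absent, so *quvS* is not transcribed.
So QuvS is not produced.
c-di-GMP is absent, so TemF is inactive.
With no repressor bound, *kosN* is transcribed.
So KosN is produced and active.
cAMP is absent, so PexF is active.
With repressor PexF bound, *fubU* is not transcribed.
So FubU is not produced.
Fe²⁺ is present, so DovZ is active.
With repressor DovZ bound, *purB* is not transcribed.
So PurB is not produced.
No repressor is bound and KosN is active, so *sibY* is transcribed.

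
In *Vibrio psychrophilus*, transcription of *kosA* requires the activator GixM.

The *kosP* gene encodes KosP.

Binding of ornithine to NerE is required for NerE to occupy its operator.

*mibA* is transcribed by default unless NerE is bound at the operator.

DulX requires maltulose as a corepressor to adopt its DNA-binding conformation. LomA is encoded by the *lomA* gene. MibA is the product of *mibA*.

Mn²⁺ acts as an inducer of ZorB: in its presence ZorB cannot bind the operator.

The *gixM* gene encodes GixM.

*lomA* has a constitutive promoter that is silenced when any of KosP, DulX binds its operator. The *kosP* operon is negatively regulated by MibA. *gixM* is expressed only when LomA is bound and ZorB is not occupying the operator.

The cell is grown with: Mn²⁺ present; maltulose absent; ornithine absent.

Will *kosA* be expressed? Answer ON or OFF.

ON

Ornithine is absent, so NerE is inactive.
With no repressor bound, *mibA* is transcribed.
So MibA is produced and active.
With repressor MibA bound, *kosP* is not transcribed.
So KosP is not produced.
Maltulose is absent, so DulX is inactive.
With no repressor bound, *lomA* is transcribed.
So LomA is produced and active.
Mn²⁺ is present, so ZorB is inactive.
No repressor is bound and LomA is active, so *gixM* is transcribed.
So GixM is produced and active.
No repressor is bound and GixM is active, so *kosA* is transcribed.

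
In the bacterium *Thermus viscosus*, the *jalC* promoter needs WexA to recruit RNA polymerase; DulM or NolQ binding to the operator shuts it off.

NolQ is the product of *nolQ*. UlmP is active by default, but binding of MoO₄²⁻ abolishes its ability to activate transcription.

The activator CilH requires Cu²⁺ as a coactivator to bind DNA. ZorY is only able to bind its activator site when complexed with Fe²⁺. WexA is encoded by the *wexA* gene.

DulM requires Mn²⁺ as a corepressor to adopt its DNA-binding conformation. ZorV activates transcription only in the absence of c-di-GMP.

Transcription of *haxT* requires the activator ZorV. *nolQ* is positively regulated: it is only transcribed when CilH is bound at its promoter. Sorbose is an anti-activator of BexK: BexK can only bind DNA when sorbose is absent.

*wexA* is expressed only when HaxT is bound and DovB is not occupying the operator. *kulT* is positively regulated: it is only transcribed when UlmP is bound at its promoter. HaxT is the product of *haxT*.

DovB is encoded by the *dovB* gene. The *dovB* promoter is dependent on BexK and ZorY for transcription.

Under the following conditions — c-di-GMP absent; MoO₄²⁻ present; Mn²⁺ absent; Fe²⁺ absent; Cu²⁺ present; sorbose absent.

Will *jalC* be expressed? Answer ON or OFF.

c-di-GMP is absent, so ZorV is active.
No repressor is bound and ZorV is active, so *haxT* is transcribed.
So HaxT is produced and active.
Sorbose is absent, so BexK is active.
Fe²⁺ is absent, so ZorY is inactive.
Required activator ZorY is absent, so *dovB* is not transcribed.
So DovB is not produced.
No repressor is bound and HaxT is active, so *wexA* is transcribed.
So WexA is produced and active.
Mn²⁺ is absent, so DulM is inactive.
Cu²⁺ is present, so CilH is active.
No repressor is bound and CilH is active, so *nolQ* is transcribed.
So NolQ is produced and active.
With repressor NolQ bound, *jalC* is not transcribed.

OFF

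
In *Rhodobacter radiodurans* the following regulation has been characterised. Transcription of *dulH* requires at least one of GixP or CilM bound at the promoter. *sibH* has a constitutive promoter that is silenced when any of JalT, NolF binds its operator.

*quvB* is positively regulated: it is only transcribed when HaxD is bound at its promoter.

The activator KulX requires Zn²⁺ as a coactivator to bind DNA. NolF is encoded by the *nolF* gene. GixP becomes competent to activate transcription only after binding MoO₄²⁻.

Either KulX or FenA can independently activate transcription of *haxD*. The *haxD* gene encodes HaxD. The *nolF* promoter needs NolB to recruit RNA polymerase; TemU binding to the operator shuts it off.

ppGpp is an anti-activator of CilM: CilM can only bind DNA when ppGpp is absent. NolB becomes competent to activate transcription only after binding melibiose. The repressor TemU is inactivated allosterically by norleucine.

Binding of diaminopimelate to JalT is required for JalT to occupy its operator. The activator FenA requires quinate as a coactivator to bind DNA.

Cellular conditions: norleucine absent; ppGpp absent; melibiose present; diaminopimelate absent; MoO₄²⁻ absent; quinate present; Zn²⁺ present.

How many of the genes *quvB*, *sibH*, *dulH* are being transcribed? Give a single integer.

3

Zn²⁺ is present, so KulX is active.
Quinate is present, so FenA is active.
Activator KulX is present, so *haxD* is transcribed.
So HaxD is produced and active.
No repressor is bound and HaxD is active, so *quvB* is transcribed.
→ *quvB* is ON.
Diaminopimelate is absent, so JalT is inactive.
Melibiose is present, so NolB is active.
Norleucine is absent, so TemU is active.
With repressor TemU bound, *nolF* is not transcribed.
So NolF is not produced.
With no repressor bound, *sibH* is transcribed.
→ *sibH* is ON.
MoO₄²⁻ is absent, so GixP is inactive.
ppGpp is absent, so CilM is active.
Activator CilM is present, so *dulH* is transcribed.
→ *dulH* is ON.
3 of the 3 genes are transcribed.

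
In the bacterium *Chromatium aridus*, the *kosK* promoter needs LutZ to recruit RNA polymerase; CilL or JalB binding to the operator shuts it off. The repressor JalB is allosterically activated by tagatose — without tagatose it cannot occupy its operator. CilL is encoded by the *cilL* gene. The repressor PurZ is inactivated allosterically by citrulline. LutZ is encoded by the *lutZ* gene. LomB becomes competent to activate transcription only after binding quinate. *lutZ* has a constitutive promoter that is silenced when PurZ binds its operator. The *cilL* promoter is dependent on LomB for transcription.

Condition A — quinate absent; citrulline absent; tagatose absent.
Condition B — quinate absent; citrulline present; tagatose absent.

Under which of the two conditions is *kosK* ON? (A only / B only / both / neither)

B only

Condition A:
Quinate is absent, so LomB is inactive.
Required activator LomB is absent, so *cilL* is not transcribed.
So CilL is not produced.
Citrulline is absent, so PurZ is active.
With repressor PurZ bound, *lutZ* is not transcribed.
So LutZ is not produced.
Tagatose is absent, so JalB is inactive.
Required activator LutZ is absent, so *kosK* is not transcribed.
→ *kosK* is OFF in A.
Condition B:
Quinate is absent, so LomB is inactive.
Required activator LomB is absent, so *cilL* is not transcribed.
So CilL is not produced.
Citrulline is present, so PurZ is inactive.
With no repressor bound, *lutZ* is transcribed.
So LutZ is produced and active.
Tagatose is absent, so JalB is inactive.
No repressor is bound and LutZ is active, so *kosK* is transcribed.
→ *kosK* is ON in B.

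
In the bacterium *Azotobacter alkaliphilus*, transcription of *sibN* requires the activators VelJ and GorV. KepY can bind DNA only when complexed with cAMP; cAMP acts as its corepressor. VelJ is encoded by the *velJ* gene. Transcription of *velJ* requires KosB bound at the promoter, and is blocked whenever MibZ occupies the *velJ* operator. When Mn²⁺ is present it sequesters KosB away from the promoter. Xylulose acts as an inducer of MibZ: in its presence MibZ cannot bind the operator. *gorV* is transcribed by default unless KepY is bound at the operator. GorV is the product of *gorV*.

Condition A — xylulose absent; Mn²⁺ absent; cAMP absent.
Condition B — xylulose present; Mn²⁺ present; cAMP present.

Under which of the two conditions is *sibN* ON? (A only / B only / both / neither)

neither

Condition A:
Xylulose is absent, so MibZ is active.
Mn²⁺ is absent, so KosB is active.
With repressor MibZ bound, *velJ* is not transcribed.
So VelJ is not produced.
cAMP is absent, so KepY is inactive.
With no repressor bound, *gorV* is transcribed.
So GorV is produced and active.
Required activator VelJ is absent, so *sibN* is not transcribed.
→ *sibN* is OFF in A.
Condition B:
Xylulose is present, so MibZ is inactive.
Mn²⁺ is present, so KosB is inactive.
Required activator KosB is absent, so *velJ* is not transcribed.
So VelJ is not produced.
cAMP is present, so KepY is active.
With repressor KepY bound, *gorV* is not transcribed.
So GorV is not produced.
Required activator VelJ is absent, so *sibN* is not transcribed.
→ *sibN* is OFF in B.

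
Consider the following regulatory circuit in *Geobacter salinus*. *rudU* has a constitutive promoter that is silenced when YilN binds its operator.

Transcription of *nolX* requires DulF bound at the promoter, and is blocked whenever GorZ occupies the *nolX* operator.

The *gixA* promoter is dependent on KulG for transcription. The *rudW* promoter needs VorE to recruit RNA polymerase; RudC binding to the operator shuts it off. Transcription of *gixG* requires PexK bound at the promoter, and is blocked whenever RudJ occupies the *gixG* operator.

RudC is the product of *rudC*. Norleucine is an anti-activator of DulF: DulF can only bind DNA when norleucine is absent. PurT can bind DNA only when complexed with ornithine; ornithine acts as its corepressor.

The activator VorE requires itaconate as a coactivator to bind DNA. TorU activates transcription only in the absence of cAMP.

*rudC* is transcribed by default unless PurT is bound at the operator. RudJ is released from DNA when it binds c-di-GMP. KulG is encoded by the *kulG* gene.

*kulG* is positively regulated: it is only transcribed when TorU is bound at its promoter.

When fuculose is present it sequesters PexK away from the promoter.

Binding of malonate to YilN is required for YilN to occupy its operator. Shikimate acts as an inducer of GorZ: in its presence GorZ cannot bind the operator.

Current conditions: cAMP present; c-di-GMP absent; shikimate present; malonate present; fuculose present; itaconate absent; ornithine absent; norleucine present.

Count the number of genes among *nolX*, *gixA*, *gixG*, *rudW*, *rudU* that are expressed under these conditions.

Norleucine is present, so DulF is inactive.
Shikimate is present, so GorZ is inactive.
Required activator DulF is absent, so *nolX* is not transcribed.
→ *nolX* is OFF.
cAMP is present, so TorU is inactive.
Required activator TorU is absent, so *kulG* is not transcribed.
So KulG is not produced.
Required activator KulG is absent, so *gixA* is not transcribed.
→ *gixA* is OFF.
Fuculose is present, so PexK is inactive.
c-di-GMP is absent, so RudJ is active.
With repressor RudJ bound, *gixG* is not transcribed.
→ *gixG* is OFF.
Ornithine is absent, so PurT is inactive.
With no repressor bound, *rudC* is transcribed.
So RudC is produced and active.
Itaconate is absent, so VorE is inactive.
With repressor RudC bound, *rudW* is not transcribed.
→ *rudW* is OFF.
Malonate is present, so YilN is active.
With repressor YilN bound, *rudU* is not transcribed.
→ *rudU* is OFF.
0 of the 5 genes are transcribed.

0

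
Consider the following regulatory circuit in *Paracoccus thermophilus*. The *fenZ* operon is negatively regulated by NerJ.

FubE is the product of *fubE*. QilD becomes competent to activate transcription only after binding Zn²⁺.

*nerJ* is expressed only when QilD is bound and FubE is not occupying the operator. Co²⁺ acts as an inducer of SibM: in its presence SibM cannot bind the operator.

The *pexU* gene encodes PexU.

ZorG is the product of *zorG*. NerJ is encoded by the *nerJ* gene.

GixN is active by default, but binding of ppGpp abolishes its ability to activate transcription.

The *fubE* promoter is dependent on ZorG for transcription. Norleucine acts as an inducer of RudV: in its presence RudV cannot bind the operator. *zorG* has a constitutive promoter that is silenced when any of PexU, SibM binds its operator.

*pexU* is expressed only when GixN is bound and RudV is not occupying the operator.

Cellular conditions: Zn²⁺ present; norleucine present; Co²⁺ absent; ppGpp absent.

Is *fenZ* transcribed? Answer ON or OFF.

Norleucine is present, so RudV is inactive.
ppGpp is absent, so GixN is active.
No repressor is bound and GixN is active, so *pexU* is transcribed.
So PexU is produced and active.
Co²⁺ is absent, so SibM is active.
With repressor PexU bound, *zorG* is not transcribed.
So ZorG is not produced.
Required activator ZorG is absent, so *fubE* is not transcribed.
So FubE is not produced.
Zn²⁺ is present, so QilD is active.
No repressor is bound and QilD is active, so *nerJ* is transcribed.
So NerJ is produced and active.
With repressor NerJ bound, *fenZ* is not transcribed.

OFF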